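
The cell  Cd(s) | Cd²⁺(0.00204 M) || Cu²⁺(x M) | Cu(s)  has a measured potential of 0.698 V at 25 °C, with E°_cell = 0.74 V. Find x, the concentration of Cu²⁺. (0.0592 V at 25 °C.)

From the Nernst equation, log Q = n(E° − E)/0.0592 = 2(0.74 − 0.698)/0.0592 = 1.419, so Q = 26.2.
With Q = [Cd²⁺]/[Cu²⁺] and the known concentrations, [Cu²⁺] in the denominator gives [Cu²⁺] = 7.8 × 10^-5 M.

7.8 × 10^-5 M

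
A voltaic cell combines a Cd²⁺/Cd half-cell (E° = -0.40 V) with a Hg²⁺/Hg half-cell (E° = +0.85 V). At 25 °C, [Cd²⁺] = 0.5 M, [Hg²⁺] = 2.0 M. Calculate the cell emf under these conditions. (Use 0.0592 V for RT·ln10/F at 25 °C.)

The Hg²⁺/Hg couple has the higher reduction potential and acts as the cathode, so E°_cell = +0.85 − (-0.40) = 1.25 V.
Balancing electrons gives n = 2; the reaction quotient is Q = [Cd²⁺]/[Hg²⁺] = 0.250.
At 25 °C, E = E° − (0.0592/n) log Q = 1.25 − (0.0592/2)(-0.602) = 1.250 + 0.018 = 1.268 V.

1.27 V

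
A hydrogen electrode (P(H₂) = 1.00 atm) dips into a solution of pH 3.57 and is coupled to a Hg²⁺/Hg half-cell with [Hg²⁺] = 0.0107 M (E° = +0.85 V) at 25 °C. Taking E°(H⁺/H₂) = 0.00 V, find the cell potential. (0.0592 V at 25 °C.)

The Hg²⁺/Hg couple is the cathode, so E°_cell = 0.85 V; n = 2.
[H⁺] = 10^(−3.57) = 2.7 × 10^-4 M, and Q = [H⁺]^2 / ([Hg²⁺]·P(H₂)) = 6.77 × 10^-6.
E = E° − (0.0592/2) log Q = 0.85 − (0.0592/2)(-5.169) = 1.003 V.

1.00 V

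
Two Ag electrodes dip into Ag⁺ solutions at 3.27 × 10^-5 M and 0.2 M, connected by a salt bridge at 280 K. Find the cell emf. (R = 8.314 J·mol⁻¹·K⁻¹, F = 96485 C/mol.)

0.21 V

Both half-cells are Ag⁺/Ag, so E°_cell = 0. The concentrated side is the cathode; the cell reaction moves Ag⁺ from high to low concentration with n = 1.
Q = [Ag⁺]_dilute/[Ag⁺]_conc = 3.27 × 10^-5/0.2 = 1.63 × 10^-4.
E = 0 − (RT/nF) ln Q = −((8.314×280)/(1×96485))(-8.719) = 0.2104 V.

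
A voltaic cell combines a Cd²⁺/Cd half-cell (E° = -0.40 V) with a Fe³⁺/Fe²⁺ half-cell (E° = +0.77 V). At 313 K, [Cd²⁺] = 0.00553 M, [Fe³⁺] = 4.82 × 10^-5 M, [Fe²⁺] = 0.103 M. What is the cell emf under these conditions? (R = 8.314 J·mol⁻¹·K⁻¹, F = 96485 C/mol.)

The Fe³⁺/Fe²⁺ couple has the higher reduction potential and acts as the cathode, so E°_cell = +0.77 − (-0.40) = 1.17 V.
Balancing electrons gives n = 2; the reaction quotient is Q = [Cd²⁺]·[Fe²⁺]^2/[Fe³⁺]^2 = 2.53 × 10^4.
E = E° − (RT/nF) ln Q = 1.17 − (8.314×313)/(2×96485) × (10.137) = 1.170 − 0.137 = 1.033 V.

1.03 V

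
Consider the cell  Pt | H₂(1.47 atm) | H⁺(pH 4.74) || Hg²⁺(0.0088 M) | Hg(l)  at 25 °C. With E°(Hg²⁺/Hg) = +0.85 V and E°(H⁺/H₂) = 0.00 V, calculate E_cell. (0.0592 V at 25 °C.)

1.07 V

The Hg²⁺/Hg couple is the cathode, so E°_cell = 0.85 V; n = 2.
[H⁺] = 10^(−4.74) = 1.8 × 10^-5 M, and Q = [H⁺]^2 / ([Hg²⁺]·P(H₂)) = 2.56 × 10^-8.
E = E° − (0.0592/2) log Q = 0.85 − (0.0592/2)(-7.592) = 1.075 V.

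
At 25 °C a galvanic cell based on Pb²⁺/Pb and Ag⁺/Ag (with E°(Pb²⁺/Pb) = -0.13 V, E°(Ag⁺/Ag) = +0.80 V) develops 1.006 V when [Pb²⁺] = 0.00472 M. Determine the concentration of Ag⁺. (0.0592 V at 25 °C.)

1.3 M

From the Nernst equation, log Q = n(E° − E)/0.0592 = 2(0.93 − 1.006)/0.0592 = -2.568, so Q = 0.00271.
With Q = [Pb²⁺]/[Ag⁺]^2 and the known concentrations, [Ag⁺]^2 in the denominator gives [Ag⁺] = 1.3 M.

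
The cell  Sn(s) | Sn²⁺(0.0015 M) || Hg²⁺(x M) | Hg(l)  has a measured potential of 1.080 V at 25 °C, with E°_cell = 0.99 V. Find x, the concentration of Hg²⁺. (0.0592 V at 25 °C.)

1.6 M

From the Nernst equation, log Q = n(E° − E)/0.0592 = 2(0.99 − 1.080)/0.0592 = -3.041, so Q = 9.11 × 10^-4.
With Q = [Sn²⁺]/[Hg²⁺] and the known concentrations, [Hg²⁺] in the denominator gives [Hg²⁺] = 1.6 M.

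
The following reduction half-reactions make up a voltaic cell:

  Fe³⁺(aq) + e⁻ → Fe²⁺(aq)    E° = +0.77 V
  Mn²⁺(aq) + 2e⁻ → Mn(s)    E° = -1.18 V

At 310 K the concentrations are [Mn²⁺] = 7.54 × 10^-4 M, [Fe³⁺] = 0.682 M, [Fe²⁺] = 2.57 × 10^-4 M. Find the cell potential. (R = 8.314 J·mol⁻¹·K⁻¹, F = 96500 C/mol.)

The Fe³⁺/Fe²⁺ couple has the higher reduction potential and acts as the cathode, so E°_cell = +0.77 − (-1.18) = 1.95 V.
Balancing electrons gives n = 2; the reaction quotient is Q = [Mn²⁺]·[Fe²⁺]^2/[Fe³⁺]^2 = 1.07 × 10^-10.
E = E° − (RT/nF) ln Q = 1.95 − (8.314×310)/(2×96500) × (-22.958) = 1.950 + 0.307 = 2.257 V.

2.26 V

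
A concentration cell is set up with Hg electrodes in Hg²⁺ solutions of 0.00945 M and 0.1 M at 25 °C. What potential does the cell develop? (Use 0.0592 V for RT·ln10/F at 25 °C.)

Both half-cells are Hg²⁺/Hg, so E°_cell = 0. The concentrated side is the cathode; the cell reaction moves Hg²⁺ from high to low concentration with n = 2.
Q = [Hg²⁺]_dilute/[Hg²⁺]_conc = 0.00945/0.1 = 0.0945.
E = 0 − (0.0592/2) log Q = −(0.0592/2)(-1.025) = 0.0303 V.

0.030 V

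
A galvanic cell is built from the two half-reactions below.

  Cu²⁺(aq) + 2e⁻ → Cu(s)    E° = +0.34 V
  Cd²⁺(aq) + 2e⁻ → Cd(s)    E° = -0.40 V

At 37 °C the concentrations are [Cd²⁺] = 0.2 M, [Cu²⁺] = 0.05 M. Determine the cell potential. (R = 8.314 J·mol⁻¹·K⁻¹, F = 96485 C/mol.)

The Cu²⁺/Cu couple has the higher reduction potential and acts as the cathode, so E°_cell = +0.34 − (-0.40) = 0.74 V.
Balancing electrons gives n = 2; the reaction quotient is Q = [Cd²⁺]/[Cu²⁺] = 4.00.
E = E° − (RT/nF) ln Q = 0.74 − (8.314×310)/(2×96485) × (1.386) = 0.740 − 0.019 = 0.721 V.

0.721 V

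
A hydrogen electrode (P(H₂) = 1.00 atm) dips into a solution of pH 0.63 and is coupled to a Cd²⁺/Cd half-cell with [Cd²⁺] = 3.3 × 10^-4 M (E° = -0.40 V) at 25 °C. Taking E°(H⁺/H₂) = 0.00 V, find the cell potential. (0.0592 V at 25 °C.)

0.47 V

The hydrogen couple is the cathode, so E°_cell = 0.40 V; n = 2.
[H⁺] = 10^(−0.63) = 0.23 M, and Q = [Cd²⁺]·P(H₂) / [H⁺]^2 = 0.00601.
E = E° − (0.0592/2) log Q = 0.40 − (0.0592/2)(-2.221) = 0.466 V.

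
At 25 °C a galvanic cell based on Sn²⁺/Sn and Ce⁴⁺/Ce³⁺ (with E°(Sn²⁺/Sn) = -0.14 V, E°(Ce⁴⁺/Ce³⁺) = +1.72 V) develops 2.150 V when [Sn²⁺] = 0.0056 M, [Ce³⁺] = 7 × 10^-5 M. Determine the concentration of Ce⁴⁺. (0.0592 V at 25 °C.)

0.41 M

From the Nernst equation, log Q = n(E° − E)/0.0592 = 2(1.86 − 2.150)/0.0592 = -9.797, so Q = 1.59 × 10^-10.
With Q = [Sn²⁺]·[Ce³⁺]^2/[Ce⁴⁺]^2 and the known concentrations, [Ce⁴⁺]^2 in the denominator gives [Ce⁴⁺] = 0.41 M.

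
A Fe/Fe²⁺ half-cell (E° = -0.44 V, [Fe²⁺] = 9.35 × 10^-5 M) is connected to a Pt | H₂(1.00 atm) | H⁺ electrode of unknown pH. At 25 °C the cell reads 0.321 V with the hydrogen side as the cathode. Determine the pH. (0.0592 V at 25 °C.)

E°_cell = 0.44 V and n = 2.
log Q = n(E° − E)/0.0592 = 2×(0.44 − 0.321)/0.0592 = 4.020.
With Q = [Fe²⁺]·P(H₂) / [H⁺]^2, solving for [H⁺] gives log[H⁺] = -4.025, so pH = 4.02.

pH = 4.02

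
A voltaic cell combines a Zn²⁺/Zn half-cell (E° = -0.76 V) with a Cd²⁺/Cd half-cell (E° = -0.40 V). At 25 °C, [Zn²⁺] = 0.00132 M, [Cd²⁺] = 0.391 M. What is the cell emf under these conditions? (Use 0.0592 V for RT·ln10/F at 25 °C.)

The Cd²⁺/Cd couple has the higher reduction potential and acts as the cathode, so E°_cell = -0.40 − (-0.76) = 0.36 V.
Balancing electrons gives n = 2; the reaction quotient is Q = [Zn²⁺]/[Cd²⁺] = 0.00338.
At 25 °C, E = E° − (0.0592/n) log Q = 0.36 − (0.0592/2)(-2.472) = 0.360 + 0.073 = 0.433 V.

0.433 V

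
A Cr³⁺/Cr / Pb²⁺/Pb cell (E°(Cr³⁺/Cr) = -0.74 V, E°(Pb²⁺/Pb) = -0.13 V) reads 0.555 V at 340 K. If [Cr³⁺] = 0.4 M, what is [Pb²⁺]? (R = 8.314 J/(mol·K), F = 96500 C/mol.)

0.013 M

From the Nernst equation, ln Q = nF(E° − E)/RT = 6×96500×(0.61 − 0.555)/(8.314×340) = 11.266, so Q = 7.81 × 10^4.
With Q = [Cr³⁺]^2/[Pb²⁺]^3 and the known concentrations, [Pb²⁺]^3 in the denominator gives [Pb²⁺] = 0.013 M.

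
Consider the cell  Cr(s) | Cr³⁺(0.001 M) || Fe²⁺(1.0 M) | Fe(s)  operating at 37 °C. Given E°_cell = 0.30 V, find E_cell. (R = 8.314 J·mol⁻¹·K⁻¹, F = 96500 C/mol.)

Balancing electrons gives n = 6; the reaction quotient is Q = [Cr³⁺]^2/[Fe²⁺]^3 = 1 × 10^-6.
E = E° − (RT/nF) ln Q = 0.30 − (8.314×310)/(6×96500) × (-13.816) = 0.300 + 0.062 = 0.362 V.

0.362 V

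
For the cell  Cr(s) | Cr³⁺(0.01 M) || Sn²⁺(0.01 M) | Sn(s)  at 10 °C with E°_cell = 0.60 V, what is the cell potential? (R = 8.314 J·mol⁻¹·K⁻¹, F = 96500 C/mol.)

0.581 V

Balancing electrons gives n = 6; the reaction quotient is Q = [Cr³⁺]^2/[Sn²⁺]^3 = 100.
E = E° − (RT/nF) ln Q = 0.60 − (8.314×283)/(6×96500) × (4.605) = 0.600 − 0.019 = 0.581 V.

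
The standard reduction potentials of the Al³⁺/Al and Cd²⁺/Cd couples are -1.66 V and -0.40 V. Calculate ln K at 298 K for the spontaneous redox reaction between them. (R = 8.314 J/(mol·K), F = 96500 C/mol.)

E°_cell = -0.40 − (-1.66) = 1.26 V, with n = 6 electrons transferred.
At equilibrium E = 0, so the Nernst equation gives ln K = nFE°/RT = (6)(96500)(1.26)/((8.314)(298)) = 294.46.

ln K = 294.5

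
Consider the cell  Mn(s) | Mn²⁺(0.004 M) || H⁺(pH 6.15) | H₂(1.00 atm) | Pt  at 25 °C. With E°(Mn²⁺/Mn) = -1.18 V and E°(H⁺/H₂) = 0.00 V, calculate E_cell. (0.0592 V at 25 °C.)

0.89 V

The hydrogen couple is the cathode, so E°_cell = 1.18 V; n = 2.
[H⁺] = 10^(−6.15) = 7.1 × 10^-7 M, and Q = [Mn²⁺]·P(H₂) / [H⁺]^2 = 7.98 × 10^9.
E = E° − (0.0592/2) log Q = 1.18 − (0.0592/2)(9.902) = 0.887 V.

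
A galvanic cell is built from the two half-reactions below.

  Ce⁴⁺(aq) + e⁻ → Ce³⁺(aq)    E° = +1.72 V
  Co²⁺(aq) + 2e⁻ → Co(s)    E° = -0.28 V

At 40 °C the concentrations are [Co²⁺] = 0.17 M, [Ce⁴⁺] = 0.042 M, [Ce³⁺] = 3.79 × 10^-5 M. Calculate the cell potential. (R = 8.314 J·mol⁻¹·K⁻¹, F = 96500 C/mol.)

2.21 V

The Ce⁴⁺/Ce³⁺ couple has the higher reduction potential and acts as the cathode, so E°_cell = +1.72 − (-0.28) = 2.00 V.
Balancing electrons gives n = 2; the reaction quotient is Q = [Co²⁺]·[Ce³⁺]^2/[Ce⁴⁺]^2 = 1.38 × 10^-7.
E = E° − (RT/nF) ln Q = 2.00 − (8.314×313)/(2×96500) × (-15.793) = 2.000 + 0.213 = 2.213 V.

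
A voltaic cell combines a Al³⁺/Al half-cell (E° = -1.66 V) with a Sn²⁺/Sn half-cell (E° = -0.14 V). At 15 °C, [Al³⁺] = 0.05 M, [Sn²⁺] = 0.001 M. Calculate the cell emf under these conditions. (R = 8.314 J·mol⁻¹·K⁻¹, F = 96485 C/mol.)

The Sn²⁺/Sn couple has the higher reduction potential and acts as the cathode, so E°_cell = -0.14 − (-1.66) = 1.52 V.
Balancing electrons gives n = 6; the reaction quotient is Q = [Al³⁺]^2/[Sn²⁺]^3 = 2.5 × 10^6.
E = E° − (RT/nF) ln Q = 1.52 − (8.314×288)/(6×96485) × (14.732) = 1.520 − 0.061 = 1.459 V.

1.46 V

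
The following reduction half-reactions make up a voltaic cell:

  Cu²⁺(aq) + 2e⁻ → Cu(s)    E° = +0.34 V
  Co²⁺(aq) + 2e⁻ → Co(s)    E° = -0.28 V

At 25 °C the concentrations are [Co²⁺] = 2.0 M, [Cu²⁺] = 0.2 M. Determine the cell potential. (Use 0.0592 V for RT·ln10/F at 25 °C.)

The Cu²⁺/Cu couple has the higher reduction potential and acts as the cathode, so E°_cell = +0.34 − (-0.28) = 0.62 V.
Balancing electrons gives n = 2; the reaction quotient is Q = [Co²⁺]/[Cu²⁺] = 10.0.
At 25 °C, E = E° − (0.0592/n) log Q = 0.62 − (0.0592/2)(1.000) = 0.620 − 0.030 = 0.590 V.

0.590 V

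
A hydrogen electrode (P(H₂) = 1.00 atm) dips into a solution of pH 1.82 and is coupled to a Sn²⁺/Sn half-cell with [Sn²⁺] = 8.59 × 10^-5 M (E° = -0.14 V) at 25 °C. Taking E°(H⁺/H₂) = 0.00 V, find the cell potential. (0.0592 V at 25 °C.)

The hydrogen couple is the cathode, so E°_cell = 0.14 V; n = 2.
[H⁺] = 10^(−1.82) = 0.015 M, and Q = [Sn²⁺]·P(H₂) / [H⁺]^2 = 0.375.
E = E° − (0.0592/2) log Q = 0.14 − (0.0592/2)(-0.426) = 0.153 V.

0.15 V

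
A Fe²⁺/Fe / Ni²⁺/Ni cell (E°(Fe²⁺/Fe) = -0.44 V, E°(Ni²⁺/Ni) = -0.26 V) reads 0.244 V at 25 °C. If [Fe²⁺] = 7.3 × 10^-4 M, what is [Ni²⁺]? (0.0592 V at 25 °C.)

From the Nernst equation, log Q = n(E° − E)/0.0592 = 2(0.18 − 0.244)/0.0592 = -2.162, so Q = 0.00688.
With Q = [Fe²⁺]/[Ni²⁺] and the known concentrations, [Ni²⁺] in the denominator gives [Ni²⁺] = 0.11 M.

0.11 M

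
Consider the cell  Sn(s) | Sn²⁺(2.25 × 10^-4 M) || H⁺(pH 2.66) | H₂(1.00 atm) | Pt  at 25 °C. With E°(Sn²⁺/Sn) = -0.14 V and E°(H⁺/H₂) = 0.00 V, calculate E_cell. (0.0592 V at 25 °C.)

0.091 V

The hydrogen couple is the cathode, so E°_cell = 0.14 V; n = 2.
[H⁺] = 10^(−2.66) = 0.0022 M, and Q = [Sn²⁺]·P(H₂) / [H⁺]^2 = 47.0.
E = E° − (0.0592/2) log Q = 0.14 − (0.0592/2)(1.672) = 0.091 V.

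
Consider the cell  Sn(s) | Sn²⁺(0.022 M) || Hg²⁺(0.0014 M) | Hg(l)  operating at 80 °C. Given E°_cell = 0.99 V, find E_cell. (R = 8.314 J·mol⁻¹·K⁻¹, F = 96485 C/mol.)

0.948 V

Balancing electrons gives n = 2; the reaction quotient is Q = [Sn²⁺]/[Hg²⁺] = 15.7.
E = E° − (RT/nF) ln Q = 0.99 − (8.314×353)/(2×96485) × (2.755) = 0.990 − 0.042 = 0.948 V.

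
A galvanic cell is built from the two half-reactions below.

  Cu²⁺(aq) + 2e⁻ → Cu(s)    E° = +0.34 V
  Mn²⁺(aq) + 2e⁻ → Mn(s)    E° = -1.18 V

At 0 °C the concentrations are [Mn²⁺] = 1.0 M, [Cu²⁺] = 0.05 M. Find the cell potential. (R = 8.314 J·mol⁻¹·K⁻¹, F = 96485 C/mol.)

1.48 V

The Cu²⁺/Cu couple has the higher reduction potential and acts as the cathode, so E°_cell = +0.34 − (-1.18) = 1.52 V.
Balancing electrons gives n = 2; the reaction quotient is Q = [Mn²⁺]/[Cu²⁺] = 20.0.
E = E° − (RT/nF) ln Q = 1.52 − (8.314×273)/(2×96485) × (2.996) = 1.520 − 0.035 = 1.485 V.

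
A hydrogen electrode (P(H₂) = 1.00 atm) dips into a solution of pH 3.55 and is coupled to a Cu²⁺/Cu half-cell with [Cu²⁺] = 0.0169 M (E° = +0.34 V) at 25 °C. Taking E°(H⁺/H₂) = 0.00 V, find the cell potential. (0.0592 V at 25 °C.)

The Cu²⁺/Cu couple is the cathode, so E°_cell = 0.34 V; n = 2.
[H⁺] = 10^(−3.55) = 2.8 × 10^-4 M, and Q = [H⁺]^2 / ([Cu²⁺]·P(H₂)) = 4.7 × 10^-6.
E = E° − (0.0592/2) log Q = 0.34 − (0.0592/2)(-5.328) = 0.498 V.

0.50 V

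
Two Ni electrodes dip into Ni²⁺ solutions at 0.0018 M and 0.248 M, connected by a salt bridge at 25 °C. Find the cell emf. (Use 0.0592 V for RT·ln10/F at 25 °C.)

0.063 V

Both half-cells are Ni²⁺/Ni, so E°_cell = 0. The concentrated side is the cathode; the cell reaction moves Ni²⁺ from high to low concentration with n = 2.
Q = [Ni²⁺]_dilute/[Ni²⁺]_conc = 0.0018/0.248 = 0.00726.
E = 0 − (0.0592/2) log Q = −(0.0592/2)(-2.139) = 0.0633 V.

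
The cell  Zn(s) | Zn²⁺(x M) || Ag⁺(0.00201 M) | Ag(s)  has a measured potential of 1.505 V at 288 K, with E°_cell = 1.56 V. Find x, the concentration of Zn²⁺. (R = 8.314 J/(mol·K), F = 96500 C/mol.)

3.4 × 10^-4 M

From the Nernst equation, ln Q = nF(E° − E)/RT = 2×96500×(1.56 − 1.505)/(8.314×288) = 4.433, so Q = 84.2.
With Q = [Zn²⁺]/[Ag⁺]^2 and the known concentrations, [Zn²⁺] in the numerator gives [Zn²⁺] = 3.4 × 10^-4 M.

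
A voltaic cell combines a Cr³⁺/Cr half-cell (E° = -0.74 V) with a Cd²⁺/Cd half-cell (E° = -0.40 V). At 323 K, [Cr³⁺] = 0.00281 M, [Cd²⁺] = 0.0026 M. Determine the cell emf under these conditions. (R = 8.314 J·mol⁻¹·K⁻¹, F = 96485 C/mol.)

The Cd²⁺/Cd couple has the higher reduction potential and acts as the cathode, so E°_cell = -0.40 − (-0.74) = 0.34 V.
Balancing electrons gives n = 6; the reaction quotient is Q = [Cr³⁺]^2/[Cd²⁺]^3 = 449.
E = E° − (RT/nF) ln Q = 0.34 − (8.314×323)/(6×96485) × (6.108) = 0.340 − 0.028 = 0.312 V.

0.312 V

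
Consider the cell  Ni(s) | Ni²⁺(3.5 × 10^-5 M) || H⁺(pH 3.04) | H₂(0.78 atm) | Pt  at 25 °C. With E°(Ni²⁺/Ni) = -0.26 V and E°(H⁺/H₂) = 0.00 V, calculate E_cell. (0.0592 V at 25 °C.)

0.22 V

The hydrogen couple is the cathode, so E°_cell = 0.26 V; n = 2.
[H⁺] = 10^(−3.04) = 9.1 × 10^-4 M, and Q = [Ni²⁺]·P(H₂) / [H⁺]^2 = 32.8.
E = E° − (0.0592/2) log Q = 0.26 − (0.0592/2)(1.516) = 0.215 V.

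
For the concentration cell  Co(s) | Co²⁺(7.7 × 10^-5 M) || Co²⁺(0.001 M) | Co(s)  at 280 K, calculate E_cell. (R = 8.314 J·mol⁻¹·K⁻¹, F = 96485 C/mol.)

0.031 V

Both half-cells are Co²⁺/Co, so E°_cell = 0. The concentrated side is the cathode; the cell reaction moves Co²⁺ from high to low concentration with n = 2.
Q = [Co²⁺]_dilute/[Co²⁺]_conc = 7.7 × 10^-5/0.001 = 0.0770.
E = 0 − (RT/nF) ln Q = −((8.314×280)/(2×96485))(-2.564) = 0.0309 V.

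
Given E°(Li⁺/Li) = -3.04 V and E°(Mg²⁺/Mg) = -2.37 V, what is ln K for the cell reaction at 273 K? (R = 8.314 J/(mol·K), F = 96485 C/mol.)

E°_cell = -2.37 − (-3.04) = 0.67 V, with n = 2 electrons transferred.
At equilibrium E = 0, so the Nernst equation gives ln K = nFE°/RT = (2)(96485)(0.67)/((8.314)(273)) = 56.96.

ln K = 57.0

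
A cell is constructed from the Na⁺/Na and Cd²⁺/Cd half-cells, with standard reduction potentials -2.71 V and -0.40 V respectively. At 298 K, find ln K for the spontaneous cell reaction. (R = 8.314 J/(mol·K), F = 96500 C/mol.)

ln K = 179.9

E°_cell = -0.40 − (-2.71) = 2.31 V, with n = 2 electrons transferred.
At equilibrium E = 0, so the Nernst equation gives ln K = nFE°/RT = (2)(96500)(2.31)/((8.314)(298)) = 179.95.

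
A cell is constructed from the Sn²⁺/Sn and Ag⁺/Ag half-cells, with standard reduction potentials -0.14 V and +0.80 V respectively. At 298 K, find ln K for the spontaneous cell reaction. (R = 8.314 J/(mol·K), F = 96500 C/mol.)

E°_cell = +0.80 − (-0.14) = 0.94 V, with n = 2 electrons transferred.
At equilibrium E = 0, so the Nernst equation gives ln K = nFE°/RT = (2)(96500)(0.94)/((8.314)(298)) = 73.22.

ln K = 73.2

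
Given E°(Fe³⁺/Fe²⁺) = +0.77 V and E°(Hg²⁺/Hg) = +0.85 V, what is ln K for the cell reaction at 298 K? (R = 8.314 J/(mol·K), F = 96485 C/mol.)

ln K = 6.2

E°_cell = +0.85 − (+0.77) = 0.08 V, with n = 2 electrons transferred.
At equilibrium E = 0, so the Nernst equation gives ln K = nFE°/RT = (2)(96485)(0.08)/((8.314)(298)) = 6.23.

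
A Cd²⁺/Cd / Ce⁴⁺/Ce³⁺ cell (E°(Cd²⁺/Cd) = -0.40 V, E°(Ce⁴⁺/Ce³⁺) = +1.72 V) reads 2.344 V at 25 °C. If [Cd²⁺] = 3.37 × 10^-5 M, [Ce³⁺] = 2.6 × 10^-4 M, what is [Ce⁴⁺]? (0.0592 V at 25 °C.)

From the Nernst equation, log Q = n(E° − E)/0.0592 = 2(2.12 − 2.344)/0.0592 = -7.568, so Q = 2.71 × 10^-8.
With Q = [Cd²⁺]·[Ce³⁺]^2/[Ce⁴⁺]^2 and the known concentrations, [Ce⁴⁺]^2 in the denominator gives [Ce⁴⁺] = 0.0092 M.

0.0092 M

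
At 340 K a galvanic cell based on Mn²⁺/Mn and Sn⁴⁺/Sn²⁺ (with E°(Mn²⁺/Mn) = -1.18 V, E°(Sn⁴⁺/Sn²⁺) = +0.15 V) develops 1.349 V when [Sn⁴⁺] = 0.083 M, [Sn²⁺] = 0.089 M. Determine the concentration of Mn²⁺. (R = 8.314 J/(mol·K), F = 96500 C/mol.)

From the Nernst equation, ln Q = nF(E° − E)/RT = 2×96500×(1.33 − 1.349)/(8.314×340) = -1.297, so Q = 0.273.
With Q = [Mn²⁺]·[Sn²⁺]/[Sn⁴⁺] and the known concentrations, [Mn²⁺] in the numerator gives [Mn²⁺] = 0.25 M.

0.25 M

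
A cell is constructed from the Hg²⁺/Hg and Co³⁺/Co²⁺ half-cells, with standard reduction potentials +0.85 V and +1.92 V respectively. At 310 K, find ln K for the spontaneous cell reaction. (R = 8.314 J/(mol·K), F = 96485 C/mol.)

E°_cell = +1.92 − (+0.85) = 1.07 V, with n = 2 electrons transferred.
At equilibrium E = 0, so the Nernst equation gives ln K = nFE°/RT = (2)(96485)(1.07)/((8.314)(310)) = 80.11.

ln K = 80.1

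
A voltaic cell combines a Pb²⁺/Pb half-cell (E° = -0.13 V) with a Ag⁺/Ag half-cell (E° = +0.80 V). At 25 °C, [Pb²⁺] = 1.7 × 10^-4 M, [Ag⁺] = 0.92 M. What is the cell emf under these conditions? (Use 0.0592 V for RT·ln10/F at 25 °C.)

1.04 V

The Ag⁺/Ag couple has the higher reduction potential and acts as the cathode, so E°_cell = +0.80 − (-0.13) = 0.93 V.
Balancing electrons gives n = 2; the reaction quotient is Q = [Pb²⁺]/[Ag⁺]^2 = 2.01 × 10^-4.
At 25 °C, E = E° − (0.0592/n) log Q = 0.93 − (0.0592/2)(-3.697) = 0.930 + 0.109 = 1.039 V.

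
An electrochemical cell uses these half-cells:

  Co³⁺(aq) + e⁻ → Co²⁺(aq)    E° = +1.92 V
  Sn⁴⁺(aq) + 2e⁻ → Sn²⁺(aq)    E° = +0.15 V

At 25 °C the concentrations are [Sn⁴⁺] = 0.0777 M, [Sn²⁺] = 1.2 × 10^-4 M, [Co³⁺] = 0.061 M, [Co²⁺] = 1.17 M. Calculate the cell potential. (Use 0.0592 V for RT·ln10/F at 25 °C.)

The Co³⁺/Co²⁺ couple has the higher reduction potential and acts as the cathode, so E°_cell = +1.92 − (+0.15) = 1.77 V.
Balancing electrons gives n = 2; the reaction quotient is Q = [Sn⁴⁺]·[Co²⁺]^2/([Sn²⁺]·[Co³⁺]^2) = 2.38 × 10^5.
At 25 °C, E = E° − (0.0592/n) log Q = 1.77 − (0.0592/2)(5.377) = 1.770 − 0.159 = 1.611 V.

1.61 V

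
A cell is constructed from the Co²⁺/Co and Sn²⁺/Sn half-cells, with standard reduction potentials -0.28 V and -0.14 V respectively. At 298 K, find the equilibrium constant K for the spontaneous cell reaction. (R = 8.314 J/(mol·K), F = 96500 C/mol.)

E°_cell = -0.14 − (-0.28) = 0.14 V, with n = 2 electrons transferred.
At equilibrium E = 0, so the Nernst equation gives ln K = nFE°/RT = (2)(96500)(0.14)/((8.314)(298)) = 10.91.
K = e^10.91 = 5.4 × 10^4.

5.4 × 10^4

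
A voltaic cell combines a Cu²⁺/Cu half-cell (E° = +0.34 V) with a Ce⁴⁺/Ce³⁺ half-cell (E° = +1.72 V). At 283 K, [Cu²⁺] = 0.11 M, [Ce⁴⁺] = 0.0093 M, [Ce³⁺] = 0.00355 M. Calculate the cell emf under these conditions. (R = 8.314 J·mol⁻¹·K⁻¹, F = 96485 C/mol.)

1.43 V

The Ce⁴⁺/Ce³⁺ couple has the higher reduction potential and acts as the cathode, so E°_cell = +1.72 − (+0.34) = 1.38 V.
Balancing electrons gives n = 2; the reaction quotient is Q = [Cu²⁺]·[Ce³⁺]^2/[Ce⁴⁺]^2 = 0.0160.
E = E° − (RT/nF) ln Q = 1.38 − (8.314×283)/(2×96485) × (-4.133) = 1.380 + 0.050 = 1.430 V.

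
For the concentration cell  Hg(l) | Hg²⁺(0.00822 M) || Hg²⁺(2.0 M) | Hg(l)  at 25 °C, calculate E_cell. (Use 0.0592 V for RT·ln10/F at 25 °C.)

0.071 V

Both half-cells are Hg²⁺/Hg, so E°_cell = 0. The concentrated side is the cathode; the cell reaction moves Hg²⁺ from high to low concentration with n = 2.
Q = [Hg²⁺]_dilute/[Hg²⁺]_conc = 0.00822/2.0 = 0.00411.
E = 0 − (0.0592/2) log Q = −(0.0592/2)(-2.386) = 0.0706 V.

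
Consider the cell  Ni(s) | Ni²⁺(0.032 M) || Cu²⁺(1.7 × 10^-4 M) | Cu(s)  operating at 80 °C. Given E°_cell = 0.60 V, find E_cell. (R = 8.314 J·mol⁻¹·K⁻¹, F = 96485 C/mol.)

Balancing electrons gives n = 2; the reaction quotient is Q = [Ni²⁺]/[Cu²⁺] = 188.
E = E° − (RT/nF) ln Q = 0.60 − (8.314×353)/(2×96485) × (5.238) = 0.600 − 0.080 = 0.520 V.

0.520 V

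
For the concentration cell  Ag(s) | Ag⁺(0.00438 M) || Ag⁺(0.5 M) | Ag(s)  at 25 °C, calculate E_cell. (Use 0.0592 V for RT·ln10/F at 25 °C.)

0.12 V

Both half-cells are Ag⁺/Ag, so E°_cell = 0. The concentrated side is the cathode; the cell reaction moves Ag⁺ from high to low concentration with n = 1.
Q = [Ag⁺]_dilute/[Ag⁺]_conc = 0.00438/0.5 = 0.00876.
E = 0 − (0.0592/1) log Q = −(0.0592/1)(-2.057) = 0.1218 V.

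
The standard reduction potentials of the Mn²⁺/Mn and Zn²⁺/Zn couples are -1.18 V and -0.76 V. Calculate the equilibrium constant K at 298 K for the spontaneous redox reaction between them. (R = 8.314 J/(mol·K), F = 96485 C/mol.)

E°_cell = -0.76 − (-1.18) = 0.42 V, with n = 2 electrons transferred.
At equilibrium E = 0, so the Nernst equation gives ln K = nFE°/RT = (2)(96485)(0.42)/((8.314)(298)) = 32.71.
K = e^32.71 = 1.6 × 10^14.

1.6 × 10^14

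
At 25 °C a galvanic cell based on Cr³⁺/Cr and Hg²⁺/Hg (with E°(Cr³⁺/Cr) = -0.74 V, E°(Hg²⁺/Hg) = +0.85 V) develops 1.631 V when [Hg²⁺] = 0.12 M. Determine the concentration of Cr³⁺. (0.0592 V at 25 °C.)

3.5 × 10^-4 M

From the Nernst equation, log Q = n(E° − E)/0.0592 = 6(1.59 − 1.631)/0.0592 = -4.155, so Q = 6.99 × 10^-5.
With Q = [Cr³⁺]^2/[Hg²⁺]^3 and the known concentrations, [Cr³⁺]^2 in the numerator gives [Cr³⁺] = 3.5 × 10^-4 M.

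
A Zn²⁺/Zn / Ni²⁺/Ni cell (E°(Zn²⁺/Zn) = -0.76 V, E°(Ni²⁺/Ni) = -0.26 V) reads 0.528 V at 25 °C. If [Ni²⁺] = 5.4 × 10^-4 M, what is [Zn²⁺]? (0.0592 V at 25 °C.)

6.1 × 10^-5 M

From the Nernst equation, log Q = n(E° − E)/0.0592 = 2(0.50 − 0.528)/0.0592 = -0.946, so Q = 0.113.
With Q = [Zn²⁺]/[Ni²⁺] and the known concentrations, [Zn²⁺] in the numerator gives [Zn²⁺] = 6.1 × 10^-5 M.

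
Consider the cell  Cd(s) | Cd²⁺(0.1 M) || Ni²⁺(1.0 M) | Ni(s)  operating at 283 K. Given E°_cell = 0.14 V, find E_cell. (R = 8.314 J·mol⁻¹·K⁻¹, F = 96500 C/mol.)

0.168 V

Balancing electrons gives n = 2; the reaction quotient is Q = [Cd²⁺]/[Ni²⁺] = 0.100.
E = E° − (RT/nF) ln Q = 0.14 − (8.314×283)/(2×96500) × (-2.303) = 0.140 + 0.028 = 0.168 V.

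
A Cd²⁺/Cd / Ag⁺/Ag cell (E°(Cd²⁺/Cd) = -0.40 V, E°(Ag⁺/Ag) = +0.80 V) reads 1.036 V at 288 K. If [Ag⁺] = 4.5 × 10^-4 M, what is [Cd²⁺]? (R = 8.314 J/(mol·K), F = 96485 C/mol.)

From the Nernst equation, ln Q = nF(E° − E)/RT = 2×96485×(1.20 − 1.036)/(8.314×288) = 13.217, so Q = 5.5 × 10^5.
With Q = [Cd²⁺]/[Ag⁺]^2 and the known concentrations, [Cd²⁺] in the numerator gives [Cd²⁺] = 0.11 M.

0.11 M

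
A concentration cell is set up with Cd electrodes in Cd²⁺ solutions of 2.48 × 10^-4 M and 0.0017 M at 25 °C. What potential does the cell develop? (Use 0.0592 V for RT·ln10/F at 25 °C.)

0.025 V

Both half-cells are Cd²⁺/Cd, so E°_cell = 0. The concentrated side is the cathode; the cell reaction moves Cd²⁺ from high to low concentration with n = 2.
Q = [Cd²⁺]_dilute/[Cd²⁺]_conc = 2.48 × 10^-4/0.0017 = 0.146.
E = 0 − (0.0592/2) log Q = −(0.0592/2)(-0.836) = 0.0247 V.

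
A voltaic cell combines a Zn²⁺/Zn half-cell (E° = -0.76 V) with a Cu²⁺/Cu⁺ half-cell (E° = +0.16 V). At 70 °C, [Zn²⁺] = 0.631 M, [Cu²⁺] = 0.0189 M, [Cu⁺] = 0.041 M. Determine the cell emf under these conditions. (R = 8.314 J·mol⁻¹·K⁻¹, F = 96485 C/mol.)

0.904 V

The Cu²⁺/Cu⁺ couple has the higher reduction potential and acts as the cathode, so E°_cell = +0.16 − (-0.76) = 0.92 V.
Balancing electrons gives n = 2; the reaction quotient is Q = [Zn²⁺]·[Cu⁺]^2/[Cu²⁺]^2 = 2.97.
E = E° − (RT/nF) ln Q = 0.92 − (8.314×343)/(2×96485) × (1.088) = 0.920 − 0.016 = 0.904 V.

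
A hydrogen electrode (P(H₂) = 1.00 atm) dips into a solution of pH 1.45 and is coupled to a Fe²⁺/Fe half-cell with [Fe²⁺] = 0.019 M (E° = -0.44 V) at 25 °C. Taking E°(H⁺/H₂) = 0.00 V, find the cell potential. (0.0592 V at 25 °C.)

0.41 V

The hydrogen couple is the cathode, so E°_cell = 0.44 V; n = 2.
[H⁺] = 10^(−1.45) = 0.035 M, and Q = [Fe²⁺]·P(H₂) / [H⁺]^2 = 15.1.
E = E° − (0.0592/2) log Q = 0.44 − (0.0592/2)(1.179) = 0.405 V.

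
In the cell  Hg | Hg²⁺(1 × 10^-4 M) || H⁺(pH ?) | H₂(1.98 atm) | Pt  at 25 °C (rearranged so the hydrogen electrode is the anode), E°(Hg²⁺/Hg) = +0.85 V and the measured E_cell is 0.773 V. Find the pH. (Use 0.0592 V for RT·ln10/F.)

E°_cell = 0.85 V and n = 2.
log Q = n(E° − E)/0.0592 = 2×(0.85 − 0.773)/0.0592 = 2.601.
With Q = [H⁺]^2 / ([Hg²⁺]·P(H₂)), solving for [H⁺] gives log[H⁺] = -0.551, so pH = 0.55.

pH = 0.55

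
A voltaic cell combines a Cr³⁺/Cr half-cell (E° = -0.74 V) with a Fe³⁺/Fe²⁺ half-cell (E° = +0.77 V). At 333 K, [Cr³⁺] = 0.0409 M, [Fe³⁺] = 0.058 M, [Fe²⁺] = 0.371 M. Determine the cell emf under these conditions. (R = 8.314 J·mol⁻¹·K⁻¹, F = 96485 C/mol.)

1.49 V

The Fe³⁺/Fe²⁺ couple has the higher reduction potential and acts as the cathode, so E°_cell = +0.77 − (-0.74) = 1.51 V.
Balancing electrons gives n = 3; the reaction quotient is Q = [Cr³⁺]·[Fe²⁺]^3/[Fe³⁺]^3 = 10.7.
E = E° − (RT/nF) ln Q = 1.51 − (8.314×333)/(3×96485) × (2.371) = 1.510 − 0.023 = 1.487 V.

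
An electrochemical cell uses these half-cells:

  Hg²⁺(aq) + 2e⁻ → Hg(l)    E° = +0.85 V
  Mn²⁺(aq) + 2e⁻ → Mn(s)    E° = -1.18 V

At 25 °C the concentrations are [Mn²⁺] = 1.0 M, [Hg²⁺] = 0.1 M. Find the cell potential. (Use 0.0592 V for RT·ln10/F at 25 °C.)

2.00 V

The Hg²⁺/Hg couple has the higher reduction potential and acts as the cathode, so E°_cell = +0.85 − (-1.18) = 2.03 V.
Balancing electrons gives n = 2; the reaction quotient is Q = [Mn²⁺]/[Hg²⁺] = 10.0.
At 25 °C, E = E° − (0.0592/n) log Q = 2.03 − (0.0592/2)(1.000) = 2.030 − 0.030 = 2.000 V.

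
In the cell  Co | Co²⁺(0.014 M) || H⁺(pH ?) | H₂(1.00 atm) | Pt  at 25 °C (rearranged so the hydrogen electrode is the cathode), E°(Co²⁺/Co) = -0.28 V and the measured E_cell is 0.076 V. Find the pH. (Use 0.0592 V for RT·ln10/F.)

E°_cell = 0.28 V and n = 2.
log Q = n(E° − E)/0.0592 = 2×(0.28 − 0.076)/0.0592 = 6.892.
With Q = [Co²⁺]·P(H₂) / [H⁺]^2, solving for [H⁺] gives log[H⁺] = -4.373, so pH = 4.37.

pH = 4.37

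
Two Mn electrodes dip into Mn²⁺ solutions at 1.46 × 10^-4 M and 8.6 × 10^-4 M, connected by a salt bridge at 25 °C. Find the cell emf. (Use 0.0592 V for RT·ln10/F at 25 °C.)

Both half-cells are Mn²⁺/Mn, so E°_cell = 0. The concentrated side is the cathode; the cell reaction moves Mn²⁺ from high to low concentration with n = 2.
Q = [Mn²⁺]_dilute/[Mn²⁺]_conc = 1.46 × 10^-4/8.6 × 10^-4 = 0.170.
E = 0 − (0.0592/2) log Q = −(0.0592/2)(-0.770) = 0.0228 V.

0.023 V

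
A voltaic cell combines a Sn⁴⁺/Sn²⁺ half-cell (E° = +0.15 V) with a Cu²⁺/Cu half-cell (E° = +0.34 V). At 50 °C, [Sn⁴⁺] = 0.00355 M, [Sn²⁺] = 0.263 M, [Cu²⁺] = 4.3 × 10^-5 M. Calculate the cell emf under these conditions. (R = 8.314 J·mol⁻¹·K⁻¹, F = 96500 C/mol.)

0.110 V

The Cu²⁺/Cu couple has the higher reduction potential and acts as the cathode, so E°_cell = +0.34 − (+0.15) = 0.19 V.
Balancing electrons gives n = 2; the reaction quotient is Q = [Sn⁴⁺]/([Sn²⁺]·[Cu²⁺]) = 314.
E = E° − (RT/nF) ln Q = 0.19 − (8.314×323)/(2×96500) × (5.749) = 0.190 − 0.080 = 0.110 V.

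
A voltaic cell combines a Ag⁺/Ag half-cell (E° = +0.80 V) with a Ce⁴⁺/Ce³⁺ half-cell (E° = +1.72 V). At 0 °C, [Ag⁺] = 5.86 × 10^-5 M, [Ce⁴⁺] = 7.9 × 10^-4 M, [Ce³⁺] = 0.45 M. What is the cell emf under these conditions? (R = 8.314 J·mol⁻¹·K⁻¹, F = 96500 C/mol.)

The Ce⁴⁺/Ce³⁺ couple has the higher reduction potential and acts as the cathode, so E°_cell = +1.72 − (+0.80) = 0.92 V.
Balancing electrons gives n = 1; the reaction quotient is Q = [Ag⁺]·[Ce³⁺]/[Ce⁴⁺] = 0.0334.
E = E° − (RT/nF) ln Q = 0.92 − (8.314×273)/(1×96500) × (-3.400) = 0.920 + 0.080 = 1.000 V.

1.000 V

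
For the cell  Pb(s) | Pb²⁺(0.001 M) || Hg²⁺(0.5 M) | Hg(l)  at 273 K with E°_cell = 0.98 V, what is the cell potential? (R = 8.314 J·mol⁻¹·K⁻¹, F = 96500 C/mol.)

Balancing electrons gives n = 2; the reaction quotient is Q = [Pb²⁺]/[Hg²⁺] = 0.00200.
E = E° − (RT/nF) ln Q = 0.98 − (8.314×273)/(2×96500) × (-6.215) = 0.980 + 0.073 = 1.053 V.

1.05 V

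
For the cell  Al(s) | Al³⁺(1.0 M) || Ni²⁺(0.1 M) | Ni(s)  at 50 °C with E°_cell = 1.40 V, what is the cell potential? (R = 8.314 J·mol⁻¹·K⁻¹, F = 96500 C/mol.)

Balancing electrons gives n = 6; the reaction quotient is Q = [Al³⁺]^2/[Ni²⁺]^3 = 1000.
E = E° − (RT/nF) ln Q = 1.40 − (8.314×323)/(6×96500) × (6.908) = 1.400 − 0.032 = 1.368 V.

1.37 V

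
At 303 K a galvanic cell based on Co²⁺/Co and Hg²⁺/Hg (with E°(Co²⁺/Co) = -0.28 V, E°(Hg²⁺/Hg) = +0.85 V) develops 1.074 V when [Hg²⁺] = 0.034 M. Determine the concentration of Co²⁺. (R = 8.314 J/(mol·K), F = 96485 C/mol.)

2.5 M

From the Nernst equation, ln Q = nF(E° − E)/RT = 2×96485×(1.13 − 1.074)/(8.314×303) = 4.290, so Q = 72.9.
With Q = [Co²⁺]/[Hg²⁺] and the known concentrations, [Co²⁺] in the numerator gives [Co²⁺] = 2.5 M.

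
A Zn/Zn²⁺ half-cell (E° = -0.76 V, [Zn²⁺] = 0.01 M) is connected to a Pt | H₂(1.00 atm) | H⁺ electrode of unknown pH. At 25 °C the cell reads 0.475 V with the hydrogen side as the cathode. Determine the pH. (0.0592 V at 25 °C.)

pH = 5.81

E°_cell = 0.76 V and n = 2.
log Q = n(E° − E)/0.0592 = 2×(0.76 − 0.475)/0.0592 = 9.628.
With Q = [Zn²⁺]·P(H₂) / [H⁺]^2, solving for [H⁺] gives log[H⁺] = -5.814, so pH = 5.81.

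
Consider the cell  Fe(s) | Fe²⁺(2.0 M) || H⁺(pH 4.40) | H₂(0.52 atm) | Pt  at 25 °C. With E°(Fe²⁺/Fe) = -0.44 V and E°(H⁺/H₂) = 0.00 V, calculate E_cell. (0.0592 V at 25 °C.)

The hydrogen couple is the cathode, so E°_cell = 0.44 V; n = 2.
[H⁺] = 10^(−4.40) = 4 × 10^-5 M, and Q = [Fe²⁺]·P(H₂) / [H⁺]^2 = 6.56 × 10^8.
E = E° − (0.0592/2) log Q = 0.44 − (0.0592/2)(8.817) = 0.179 V.

0.18 V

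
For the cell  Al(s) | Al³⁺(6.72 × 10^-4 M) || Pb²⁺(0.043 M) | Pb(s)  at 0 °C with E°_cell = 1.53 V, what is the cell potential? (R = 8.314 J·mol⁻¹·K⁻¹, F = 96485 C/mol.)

1.55 V

Balancing electrons gives n = 6; the reaction quotient is Q = [Al³⁺]^2/[Pb²⁺]^3 = 0.00568.
E = E° − (RT/nF) ln Q = 1.53 − (8.314×273)/(6×96485) × (-5.171) = 1.530 + 0.020 = 1.550 V.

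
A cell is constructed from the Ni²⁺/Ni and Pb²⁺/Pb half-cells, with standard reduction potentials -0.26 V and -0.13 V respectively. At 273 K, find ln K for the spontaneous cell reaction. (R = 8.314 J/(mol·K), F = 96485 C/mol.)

E°_cell = -0.13 − (-0.26) = 0.13 V, with n = 2 electrons transferred.
At equilibrium E = 0, so the Nernst equation gives ln K = nFE°/RT = (2)(96485)(0.13)/((8.314)(273)) = 11.05.

ln K = 11.1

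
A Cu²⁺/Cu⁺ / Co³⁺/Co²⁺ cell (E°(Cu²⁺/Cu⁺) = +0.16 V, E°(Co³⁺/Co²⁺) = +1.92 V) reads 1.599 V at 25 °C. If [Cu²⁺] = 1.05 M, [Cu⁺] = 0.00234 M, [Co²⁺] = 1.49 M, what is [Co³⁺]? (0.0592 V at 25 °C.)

From the Nernst equation, log Q = n(E° − E)/0.0592 = 1(1.76 − 1.599)/0.0592 = 2.720, so Q = 524.
With Q = [Cu²⁺]·[Co²⁺]/([Cu⁺]·[Co³⁺]) and the known concentrations, [Co³⁺] in the denominator gives [Co³⁺] = 1.3 M.

1.3 M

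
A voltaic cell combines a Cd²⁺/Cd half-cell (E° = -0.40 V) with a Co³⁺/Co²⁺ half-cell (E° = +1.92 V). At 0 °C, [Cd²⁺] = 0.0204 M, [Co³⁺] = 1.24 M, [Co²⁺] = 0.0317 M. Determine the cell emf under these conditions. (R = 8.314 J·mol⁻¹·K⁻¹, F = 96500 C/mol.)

2.45 V

The Co³⁺/Co²⁺ couple has the higher reduction potential and acts as the cathode, so E°_cell = +1.92 − (-0.40) = 2.32 V.
Balancing electrons gives n = 2; the reaction quotient is Q = [Cd²⁺]·[Co²⁺]^2/[Co³⁺]^2 = 1.33 × 10^-5.
E = E° − (RT/nF) ln Q = 2.32 − (8.314×273)/(2×96500) × (-11.225) = 2.320 + 0.132 = 2.452 V.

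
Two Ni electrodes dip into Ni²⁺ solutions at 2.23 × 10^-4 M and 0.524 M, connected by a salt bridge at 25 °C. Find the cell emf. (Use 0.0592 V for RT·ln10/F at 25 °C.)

Both half-cells are Ni²⁺/Ni, so E°_cell = 0. The concentrated side is the cathode; the cell reaction moves Ni²⁺ from high to low concentration with n = 2.
Q = [Ni²⁺]_dilute/[Ni²⁺]_conc = 2.23 × 10^-4/0.524 = 4.26 × 10^-4.
E = 0 − (0.0592/2) log Q = −(0.0592/2)(-3.371) = 0.0998 V.

0.100 V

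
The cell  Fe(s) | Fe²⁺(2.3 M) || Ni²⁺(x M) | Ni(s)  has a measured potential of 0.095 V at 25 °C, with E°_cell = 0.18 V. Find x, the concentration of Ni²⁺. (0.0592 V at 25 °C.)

From the Nernst equation, log Q = n(E° − E)/0.0592 = 2(0.18 − 0.095)/0.0592 = 2.872, so Q = 744.
With Q = [Fe²⁺]/[Ni²⁺] and the known concentrations, [Ni²⁺] in the denominator gives [Ni²⁺] = 0.0031 M.

0.0031 M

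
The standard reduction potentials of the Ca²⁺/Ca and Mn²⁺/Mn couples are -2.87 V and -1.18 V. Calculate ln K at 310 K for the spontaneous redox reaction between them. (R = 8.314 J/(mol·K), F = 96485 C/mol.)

ln K = 126.5

E°_cell = -1.18 − (-2.87) = 1.69 V, with n = 2 electrons transferred.
At equilibrium E = 0, so the Nernst equation gives ln K = nFE°/RT = (2)(96485)(1.69)/((8.314)(310)) = 126.53.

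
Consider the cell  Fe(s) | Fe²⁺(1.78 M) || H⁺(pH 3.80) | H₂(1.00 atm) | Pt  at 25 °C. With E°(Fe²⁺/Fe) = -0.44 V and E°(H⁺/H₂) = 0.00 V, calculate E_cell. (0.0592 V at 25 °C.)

0.21 V

The hydrogen couple is the cathode, so E°_cell = 0.44 V; n = 2.
[H⁺] = 10^(−3.80) = 1.6 × 10^-4 M, and Q = [Fe²⁺]·P(H₂) / [H⁺]^2 = 7.09 × 10^7.
E = E° − (0.0592/2) log Q = 0.44 − (0.0592/2)(7.850) = 0.208 V.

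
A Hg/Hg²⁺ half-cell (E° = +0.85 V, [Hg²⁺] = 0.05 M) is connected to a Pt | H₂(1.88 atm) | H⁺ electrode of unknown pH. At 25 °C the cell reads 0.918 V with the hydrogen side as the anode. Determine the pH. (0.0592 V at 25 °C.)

E°_cell = 0.85 V and n = 2.
log Q = n(E° − E)/0.0592 = 2×(0.85 − 0.918)/0.0592 = -2.297.
With Q = [H⁺]^2 / ([Hg²⁺]·P(H₂)), solving for [H⁺] gives log[H⁺] = -1.662, so pH = 1.66.

pH = 1.66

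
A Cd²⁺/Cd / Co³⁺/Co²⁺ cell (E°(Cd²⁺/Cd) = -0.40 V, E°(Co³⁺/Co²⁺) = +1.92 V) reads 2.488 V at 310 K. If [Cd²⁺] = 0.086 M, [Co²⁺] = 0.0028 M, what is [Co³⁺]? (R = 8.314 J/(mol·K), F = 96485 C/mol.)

From the Nernst equation, ln Q = nF(E° − E)/RT = 2×96485×(2.32 − 2.488)/(8.314×310) = -12.578, so Q = 3.45 × 10^-6.
With Q = [Cd²⁺]·[Co²⁺]^2/[Co³⁺]^2 and the known concentrations, [Co³⁺]^2 in the denominator gives [Co³⁺] = 0.44 M.

0.44 M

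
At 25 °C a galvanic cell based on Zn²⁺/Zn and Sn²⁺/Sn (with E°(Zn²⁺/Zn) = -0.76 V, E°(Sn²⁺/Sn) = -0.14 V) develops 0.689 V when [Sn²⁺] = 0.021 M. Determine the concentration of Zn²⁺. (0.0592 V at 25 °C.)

From the Nernst equation, log Q = n(E° − E)/0.0592 = 2(0.62 − 0.689)/0.0592 = -2.331, so Q = 0.00467.
With Q = [Zn²⁺]/[Sn²⁺] and the known concentrations, [Zn²⁺] in the numerator gives [Zn²⁺] = 9.8 × 10^-5 M.

9.8 × 10^-5 M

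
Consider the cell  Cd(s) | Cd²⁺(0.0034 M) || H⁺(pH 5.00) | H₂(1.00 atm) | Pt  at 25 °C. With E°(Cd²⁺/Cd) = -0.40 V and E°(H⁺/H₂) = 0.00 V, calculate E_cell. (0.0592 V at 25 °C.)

0.18 V

The hydrogen couple is the cathode, so E°_cell = 0.40 V; n = 2.
[H⁺] = 10^(−5.00) = 1 × 10^-5 M, and Q = [Cd²⁺]·P(H₂) / [H⁺]^2 = 3.4 × 10^7.
E = E° − (0.0592/2) log Q = 0.40 − (0.0592/2)(7.531) = 0.177 V.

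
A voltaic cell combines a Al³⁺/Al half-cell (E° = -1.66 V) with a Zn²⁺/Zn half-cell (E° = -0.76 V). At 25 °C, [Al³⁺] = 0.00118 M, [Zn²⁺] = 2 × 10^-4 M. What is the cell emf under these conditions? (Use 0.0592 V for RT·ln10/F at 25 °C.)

The Zn²⁺/Zn couple has the higher reduction potential and acts as the cathode, so E°_cell = -0.76 − (-1.66) = 0.90 V.
Balancing electrons gives n = 6; the reaction quotient is Q = [Al³⁺]^2/[Zn²⁺]^3 = 1.74 × 10^5.
At 25 °C, E = E° − (0.0592/n) log Q = 0.90 − (0.0592/6)(5.241) = 0.900 − 0.052 = 0.848 V.

0.848 V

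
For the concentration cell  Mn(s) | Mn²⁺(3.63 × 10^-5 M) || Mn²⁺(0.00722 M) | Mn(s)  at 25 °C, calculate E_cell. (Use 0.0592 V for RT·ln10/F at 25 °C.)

0.068 V

Both half-cells are Mn²⁺/Mn, so E°_cell = 0. The concentrated side is the cathode; the cell reaction moves Mn²⁺ from high to low concentration with n = 2.
Q = [Mn²⁺]_dilute/[Mn²⁺]_conc = 3.63 × 10^-5/0.00722 = 0.00503.
E = 0 − (0.0592/2) log Q = −(0.0592/2)(-2.299) = 0.0681 V.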